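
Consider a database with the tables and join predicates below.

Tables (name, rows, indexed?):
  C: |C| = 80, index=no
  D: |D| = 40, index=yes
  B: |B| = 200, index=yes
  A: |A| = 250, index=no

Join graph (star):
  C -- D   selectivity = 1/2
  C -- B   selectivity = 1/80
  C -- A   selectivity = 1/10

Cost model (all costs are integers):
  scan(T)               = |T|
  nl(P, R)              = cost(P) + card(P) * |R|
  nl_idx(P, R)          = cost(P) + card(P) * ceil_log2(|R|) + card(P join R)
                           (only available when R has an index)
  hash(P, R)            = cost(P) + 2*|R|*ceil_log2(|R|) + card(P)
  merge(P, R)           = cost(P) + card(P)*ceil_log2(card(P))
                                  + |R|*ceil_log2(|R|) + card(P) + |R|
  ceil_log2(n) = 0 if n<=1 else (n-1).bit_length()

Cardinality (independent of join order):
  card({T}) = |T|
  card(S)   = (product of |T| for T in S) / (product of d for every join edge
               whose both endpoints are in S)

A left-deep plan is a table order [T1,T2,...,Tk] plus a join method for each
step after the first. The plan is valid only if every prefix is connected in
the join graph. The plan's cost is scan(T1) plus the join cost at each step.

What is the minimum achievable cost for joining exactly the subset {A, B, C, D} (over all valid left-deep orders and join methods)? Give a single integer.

Selinger DP over subsets of {A,B,C,D}:
  {C}: scan cost=80, card=80
  {D}: scan cost=40, card=40
  {B}: scan cost=200, card=200
  {A}: scan cost=250, card=250
  {CD}: card=1600; try (D,hash)→640, (C,merge)→960, (D,merge)→1000, (C,hash)→1200, (D,nl_idx)→2160, (C,nl)→3240 …(+1); best=640 via (D,hash)
  {BC}: card=200; try (B,nl_idx)→920, (C,hash)→1520, (B,merge)→2520, (C,merge)→2640, (B,hash)→3360, (B,nl)→16080 …(+1); best=920 via (B,nl_idx)
  {AC}: card=2000; try (C,hash)→1620, (A,merge)→2970, (C,merge)→3140, (A,hash)→4160, (A,nl)→20080, (C,nl)→20250; best=1620 via (C,hash)
  {BCD}: card=4000; try (D,hash)→1600, (D,merge)→3000, (B,hash)→5440, (D,nl_idx)→6120, (D,nl)→8920, (B,nl_idx)→17440 …(+2); best=1600 via (D,hash)
  {ACD}: card=40000; try (D,hash)→4100, (A,hash)→6240, (A,merge)→22090, (D,merge)→25900, (D,nl_idx)→53620, (D,nl)→81620 …(+1); best=4100 via (D,hash)
  {ABC}: card=5000; try (A,merge)→4970, (A,hash)→5120, (B,hash)→6820, (B,nl_idx)→22620, (B,merge)→27420, (A,nl)→50920 …(+1); best=4970 via (A,merge)
  {ABCD}: card=100000; try (A,hash)→9600, (D,hash)→10450, (B,hash)→47300, (A,merge)→55850, (D,merge)→75250, (D,nl_idx)→134970 …(+5); best=9600 via (A,hash)

9600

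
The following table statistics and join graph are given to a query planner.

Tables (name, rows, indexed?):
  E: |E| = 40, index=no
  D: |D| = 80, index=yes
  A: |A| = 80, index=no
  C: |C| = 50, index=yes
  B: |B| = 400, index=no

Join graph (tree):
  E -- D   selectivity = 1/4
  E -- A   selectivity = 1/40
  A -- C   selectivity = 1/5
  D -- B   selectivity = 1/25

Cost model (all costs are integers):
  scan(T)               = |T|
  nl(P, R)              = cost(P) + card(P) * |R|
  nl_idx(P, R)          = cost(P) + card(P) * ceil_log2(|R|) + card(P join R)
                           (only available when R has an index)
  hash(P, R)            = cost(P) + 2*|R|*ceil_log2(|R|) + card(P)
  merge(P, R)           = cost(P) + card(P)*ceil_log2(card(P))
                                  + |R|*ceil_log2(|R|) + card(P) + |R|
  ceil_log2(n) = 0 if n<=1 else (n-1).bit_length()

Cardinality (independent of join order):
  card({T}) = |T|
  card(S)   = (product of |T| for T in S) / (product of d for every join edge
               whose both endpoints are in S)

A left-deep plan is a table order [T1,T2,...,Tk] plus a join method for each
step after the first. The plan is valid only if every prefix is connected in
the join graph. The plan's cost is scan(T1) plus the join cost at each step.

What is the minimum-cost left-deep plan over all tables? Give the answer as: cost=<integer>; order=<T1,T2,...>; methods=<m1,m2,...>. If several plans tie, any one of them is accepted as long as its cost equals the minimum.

Selinger DP (subsets sized 1..n):
  {E}: scan cost=40, card=40
  {D}: scan cost=80, card=80
  {A}: scan cost=80, card=80
  {C}: scan cost=50, card=50
  {B}: scan cost=400, card=400
  {DE}: card=800; try (E,hash)→640, (D,merge)→960, (E,merge)→1000, (D,nl_idx)→1120, (D,hash)→1200, (D,nl)→3240 …(+1); best=640 via (E,hash)
  {AE}: card=80; try (E,hash)→640, (A,merge)→960, (E,merge)→1000, (A,hash)→1200, (A,nl)→3240, (E,nl)→3280; best=640 via (E,hash)
  {BD}: card=1280; try (D,hash)→1920, (D,nl_idx)→4480, (B,merge)→4720, (D,merge)→5040, (B,hash)→7360, (B,nl)→32080 …(+1); best=1920 via (D,hash)
  {AC}: card=800; try (C,hash)→760, (A,merge)→1040, (C,merge)→1070, (A,hash)→1220, (C,nl_idx)→1360, (A,nl)→4050 …(+1); best=760 via (C,hash)
  {ADE}: card=1600; try (D,hash)→1840, (D,merge)→1920, (A,hash)→2560, (D,nl_idx)→2800, (D,nl)→7040, (A,merge)→10080 …(+1); best=1840 via (D,hash)
  {BDE}: card=12800; try (E,hash)→3680, (B,hash)→8640, (B,merge)→13440, (E,merge)→17560, (E,nl)→53120, (B,nl)→320640; best=3680 via (E,hash)
  {ACE}: card=800; try (C,hash)→1320, (C,merge)→1630, (C,nl_idx)→1920, (E,hash)→2040, (C,nl)→4640, (E,merge)→9840 …(+1); best=1320 via (C,hash)
  {ACDE}: card=16000; try (D,hash)→3240, (C,hash)→4040, (D,merge)→10760, (C,merge)→21390, (D,nl_idx)→22920, (C,nl_idx)→27440 …(+2); best=3240 via (D,hash)
  {ABDE}: card=25600; try (B,hash)→10640, (A,hash)→17600, (B,merge)→25040, (A,merge)→196320, (B,nl)→641840, (A,nl)→1027680; best=10640 via (B,hash)
  {ABCDE}: card=256000; try (B,hash)→26440, (C,hash)→36840, (B,merge)→247240, (C,nl_idx)→420240, (C,merge)→420590, (C,nl)→1290640 …(+1); best=26440 via (B,hash)

cost=26440; order=A,E,C,D,B; methods=hash,hash,hash,hash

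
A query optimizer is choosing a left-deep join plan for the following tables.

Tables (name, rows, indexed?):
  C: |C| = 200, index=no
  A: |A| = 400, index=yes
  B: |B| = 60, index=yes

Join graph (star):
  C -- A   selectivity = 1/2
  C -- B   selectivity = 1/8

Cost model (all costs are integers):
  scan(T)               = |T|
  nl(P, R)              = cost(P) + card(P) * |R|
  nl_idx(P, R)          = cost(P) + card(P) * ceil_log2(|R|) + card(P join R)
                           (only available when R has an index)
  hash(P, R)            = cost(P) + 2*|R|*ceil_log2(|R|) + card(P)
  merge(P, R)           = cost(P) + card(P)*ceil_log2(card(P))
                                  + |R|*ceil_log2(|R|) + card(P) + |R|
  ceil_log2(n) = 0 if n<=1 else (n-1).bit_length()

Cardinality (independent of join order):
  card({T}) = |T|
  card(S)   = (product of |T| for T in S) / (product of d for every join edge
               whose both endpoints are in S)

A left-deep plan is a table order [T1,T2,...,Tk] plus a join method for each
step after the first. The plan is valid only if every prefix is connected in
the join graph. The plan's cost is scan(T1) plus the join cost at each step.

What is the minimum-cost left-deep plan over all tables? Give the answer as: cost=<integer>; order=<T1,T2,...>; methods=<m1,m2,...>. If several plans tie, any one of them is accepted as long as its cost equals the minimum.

cost=9820; order=C,B,A; methods=hash,hash

Selinger DP (subsets sized 1..n):
  {C}: scan cost=200, card=200
  {A}: scan cost=400, card=400
  {B}: scan cost=60, card=60
  {AC}: card=40000; try (C,hash)→4000, (A,merge)→6000, (C,merge)→6200, (A,hash)→7600, (A,nl_idx)→42000, (A,nl)→80200 …(+1); best=4000 via (C,hash)
  {BC}: card=1500; try (B,hash)→1120, (C,merge)→2280, (B,merge)→2420, (B,nl_idx)→2900, (C,hash)→3320, (C,nl)→12060 …(+1); best=1120 via (B,hash)
  {ABC}: card=300000; try (A,hash)→9820, (A,merge)→23120, (B,hash)→44720, (A,nl_idx)→314620, (B,nl_idx)→544000, (A,nl)→601120 …(+2); best=9820 via (A,hash)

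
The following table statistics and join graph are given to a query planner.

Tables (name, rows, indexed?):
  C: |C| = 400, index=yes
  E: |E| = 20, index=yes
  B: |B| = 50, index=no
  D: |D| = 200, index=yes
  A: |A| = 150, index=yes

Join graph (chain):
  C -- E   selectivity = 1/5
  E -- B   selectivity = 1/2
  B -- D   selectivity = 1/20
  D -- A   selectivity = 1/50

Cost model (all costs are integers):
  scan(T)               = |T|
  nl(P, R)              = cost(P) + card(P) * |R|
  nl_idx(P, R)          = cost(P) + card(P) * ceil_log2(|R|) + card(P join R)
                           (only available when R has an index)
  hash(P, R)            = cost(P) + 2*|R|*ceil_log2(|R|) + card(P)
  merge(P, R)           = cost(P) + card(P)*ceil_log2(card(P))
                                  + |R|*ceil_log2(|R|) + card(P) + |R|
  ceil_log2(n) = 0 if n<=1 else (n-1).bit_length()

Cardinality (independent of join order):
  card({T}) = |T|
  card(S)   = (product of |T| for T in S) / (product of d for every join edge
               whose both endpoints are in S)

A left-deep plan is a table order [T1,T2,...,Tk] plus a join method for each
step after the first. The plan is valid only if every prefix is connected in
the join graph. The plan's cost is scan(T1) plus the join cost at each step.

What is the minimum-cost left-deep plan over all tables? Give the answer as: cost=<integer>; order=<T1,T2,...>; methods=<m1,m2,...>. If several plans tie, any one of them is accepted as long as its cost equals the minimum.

Selinger DP (subsets sized 1..n):
  {C}: scan cost=400, card=400
  {E}: scan cost=20, card=20
  {B}: scan cost=50, card=50
  {D}: scan cost=200, card=200
  {A}: scan cost=150, card=150
  {CE}: card=1600; try (E,hash)→1000, (C,nl_idx)→1800, (E,nl_idx)→4000, (C,merge)→4140, (E,merge)→4520, (C,hash)→7240 …(+2); best=1000 via (E,hash)
  {BE}: card=500; try (E,hash)→300, (B,merge)→490, (E,merge)→520, (B,hash)→640, (E,nl_idx)→800, (B,nl)→1020 …(+1); best=300 via (E,hash)
  {BD}: card=500; try (D,nl_idx)→950, (B,hash)→1000, (D,merge)→2200, (B,merge)→2350, (D,hash)→3300, (D,nl)→10050 …(+1); best=950 via (D,nl_idx)
  {AD}: card=600; try (D,nl_idx)→1950, (A,nl_idx)→2400, (A,hash)→2800, (D,merge)→3300, (A,merge)→3350, (D,hash)→3500 …(+2); best=1950 via (D,nl_idx)
  {BCE}: card=40000; try (B,hash)→3200, (C,hash)→8000, (C,merge)→9300, (B,merge)→20550, (C,nl_idx)→44800, (B,nl)→81000 …(+1); best=3200 via (B,hash)
  {BDE}: card=5000; try (E,hash)→1650, (D,hash)→4000, (E,merge)→6070, (D,merge)→7100, (E,nl_idx)→8450, (D,nl_idx)→9300 …(+2); best=1650 via (E,hash)
  {ABD}: card=1500; try (B,hash)→3150, (A,hash)→3850, (A,nl_idx)→6450, (A,merge)→7300, (B,merge)→8900, (B,nl)→31950 …(+1); best=3150 via (B,hash)
  {BCDE}: card=400000; try (C,hash)→13850, (D,hash)→46400, (C,merge)→75650, (C,nl_idx)→446650, (D,merge)→685000, (D,nl_idx)→723200 …(+2); best=13850 via (C,hash)
  {ABDE}: card=15000; try (E,hash)→4850, (A,hash)→9050, (E,merge)→21270, (E,nl_idx)→25650, (E,nl)→33150, (A,nl_idx)→56650 …(+2); best=4850 via (E,hash)
  {ABCDE}: card=1200000; try (C,hash)→27050, (C,merge)→233850, (A,hash)→416250, (C,nl_idx)→1339850, (A,nl_idx)→4413850, (C,nl)→6004850 …(+2); best=27050 via (C,hash)

cost=27050; order=A,D,B,E,C; methods=nl_idx,hash,hash,hash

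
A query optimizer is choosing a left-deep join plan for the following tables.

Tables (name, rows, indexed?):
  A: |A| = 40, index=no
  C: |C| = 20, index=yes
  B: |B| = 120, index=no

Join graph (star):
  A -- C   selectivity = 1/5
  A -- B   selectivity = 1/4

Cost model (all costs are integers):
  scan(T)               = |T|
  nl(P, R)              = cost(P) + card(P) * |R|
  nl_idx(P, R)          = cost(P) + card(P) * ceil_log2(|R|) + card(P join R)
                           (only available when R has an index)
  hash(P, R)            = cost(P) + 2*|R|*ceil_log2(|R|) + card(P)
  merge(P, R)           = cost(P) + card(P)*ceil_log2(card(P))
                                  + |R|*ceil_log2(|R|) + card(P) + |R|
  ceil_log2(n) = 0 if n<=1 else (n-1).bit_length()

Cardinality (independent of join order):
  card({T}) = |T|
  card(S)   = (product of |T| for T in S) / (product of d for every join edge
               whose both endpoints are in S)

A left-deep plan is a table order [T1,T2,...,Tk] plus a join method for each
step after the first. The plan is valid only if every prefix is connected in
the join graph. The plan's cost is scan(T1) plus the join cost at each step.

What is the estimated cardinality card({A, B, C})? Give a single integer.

4800

Tables in S: A(40), B(120), C(20)
Edges inside S: A-C(d=5), A-B(d=4)
numerator = 40 * 120 * 20 = 96000
denominator = 5 * 4 = 20
card(S) = 96000 / 20 = 4800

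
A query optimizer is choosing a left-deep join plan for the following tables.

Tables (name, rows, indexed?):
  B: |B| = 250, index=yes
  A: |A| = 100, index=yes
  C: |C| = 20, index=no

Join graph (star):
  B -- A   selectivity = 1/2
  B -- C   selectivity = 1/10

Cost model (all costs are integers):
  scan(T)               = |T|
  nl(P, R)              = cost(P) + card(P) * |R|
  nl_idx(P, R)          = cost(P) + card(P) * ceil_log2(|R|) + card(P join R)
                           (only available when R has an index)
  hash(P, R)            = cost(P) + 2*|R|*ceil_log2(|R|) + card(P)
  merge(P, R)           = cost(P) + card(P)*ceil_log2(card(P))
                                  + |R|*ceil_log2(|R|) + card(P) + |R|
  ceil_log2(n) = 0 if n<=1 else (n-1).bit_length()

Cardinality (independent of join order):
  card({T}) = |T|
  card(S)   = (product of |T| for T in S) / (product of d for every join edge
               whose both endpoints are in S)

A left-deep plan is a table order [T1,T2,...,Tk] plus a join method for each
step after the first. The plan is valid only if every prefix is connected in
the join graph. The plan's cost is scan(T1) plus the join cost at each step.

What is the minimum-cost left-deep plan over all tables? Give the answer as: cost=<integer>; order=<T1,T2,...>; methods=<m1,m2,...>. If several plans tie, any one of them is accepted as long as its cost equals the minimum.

cost=2580; order=C,B,A; methods=nl_idx,hash

Selinger DP (subsets sized 1..n):
  {B}: scan cost=250, card=250
  {A}: scan cost=100, card=100
  {C}: scan cost=20, card=20
  {AB}: card=12500; try (A,hash)→1900, (B,merge)→3150, (A,merge)→3300, (B,hash)→4200, (B,nl_idx)→13400, (A,nl_idx)→14500 …(+2); best=1900 via (A,hash)
  {BC}: card=500; try (B,nl_idx)→680, (C,hash)→700, (B,merge)→2390, (C,merge)→2620, (B,hash)→4040, (B,nl)→5020 …(+1); best=680 via (B,nl_idx)
  {ABC}: card=25000; try (A,hash)→2580, (A,merge)→6480, (C,hash)→14600, (A,nl_idx)→29180, (A,nl)→50680, (C,merge)→189520 …(+1); best=2580 via (A,hash)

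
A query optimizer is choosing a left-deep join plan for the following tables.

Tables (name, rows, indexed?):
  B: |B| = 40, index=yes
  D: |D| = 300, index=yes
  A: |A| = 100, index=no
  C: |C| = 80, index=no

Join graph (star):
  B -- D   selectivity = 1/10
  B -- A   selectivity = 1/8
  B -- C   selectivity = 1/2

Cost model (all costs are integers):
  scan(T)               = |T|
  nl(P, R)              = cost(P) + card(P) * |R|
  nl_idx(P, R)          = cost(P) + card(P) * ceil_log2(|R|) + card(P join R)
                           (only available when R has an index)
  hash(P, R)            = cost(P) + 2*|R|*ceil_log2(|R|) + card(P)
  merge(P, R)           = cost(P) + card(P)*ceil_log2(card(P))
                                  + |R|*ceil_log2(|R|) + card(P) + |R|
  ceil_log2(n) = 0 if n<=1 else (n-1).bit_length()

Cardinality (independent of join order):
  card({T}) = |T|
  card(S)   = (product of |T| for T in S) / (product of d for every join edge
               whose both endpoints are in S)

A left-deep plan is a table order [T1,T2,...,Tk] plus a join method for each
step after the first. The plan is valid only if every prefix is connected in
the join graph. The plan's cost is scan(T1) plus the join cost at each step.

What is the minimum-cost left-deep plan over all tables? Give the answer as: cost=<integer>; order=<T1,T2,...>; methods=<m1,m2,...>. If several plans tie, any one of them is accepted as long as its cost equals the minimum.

Selinger DP (subsets sized 1..n):
  {B}: scan cost=40, card=40
  {D}: scan cost=300, card=300
  {A}: scan cost=100, card=100
  {C}: scan cost=80, card=80
  {BD}: card=1200; try (B,hash)→1080, (D,nl_idx)→1600, (B,nl_idx)→3300, (D,merge)→3320, (B,merge)→3580, (D,hash)→5480 …(+2); best=1080 via (B,hash)
  {AB}: card=500; try (B,hash)→680, (A,merge)→1120, (B,merge)→1180, (B,nl_idx)→1200, (A,hash)→1480, (A,nl)→4040 …(+1); best=680 via (B,hash)
  {BC}: card=1600; try (B,hash)→640, (C,merge)→960, (B,merge)→1000, (C,hash)→1200, (B,nl_idx)→2160, (C,nl)→3240 …(+1); best=640 via (B,hash)
  {ABD}: card=15000; try (A,hash)→3680, (D,hash)→6580, (D,merge)→8680, (A,merge)→16280, (D,nl_idx)→20180, (A,nl)→121080 …(+1); best=3680 via (A,hash)
  {BCD}: card=48000; try (C,hash)→3400, (D,hash)→7640, (C,merge)→16120, (D,merge)→22840, (D,nl_idx)→63040, (C,nl)→97080 …(+1); best=3400 via (C,hash)
  {ABC}: card=20000; try (C,hash)→2300, (A,hash)→3640, (C,merge)→6320, (A,merge)→20640, (C,nl)→40680, (A,nl)→160640; best=2300 via (C,hash)
  {ABCD}: card=600000; try (C,hash)→19800, (D,hash)→27700, (A,hash)→52800, (C,merge)→229320, (D,merge)→325300, (D,nl_idx)→782300 …(+4); best=19800 via (C,hash)

cost=19800; order=D,B,A,C; methods=hash,hash,hash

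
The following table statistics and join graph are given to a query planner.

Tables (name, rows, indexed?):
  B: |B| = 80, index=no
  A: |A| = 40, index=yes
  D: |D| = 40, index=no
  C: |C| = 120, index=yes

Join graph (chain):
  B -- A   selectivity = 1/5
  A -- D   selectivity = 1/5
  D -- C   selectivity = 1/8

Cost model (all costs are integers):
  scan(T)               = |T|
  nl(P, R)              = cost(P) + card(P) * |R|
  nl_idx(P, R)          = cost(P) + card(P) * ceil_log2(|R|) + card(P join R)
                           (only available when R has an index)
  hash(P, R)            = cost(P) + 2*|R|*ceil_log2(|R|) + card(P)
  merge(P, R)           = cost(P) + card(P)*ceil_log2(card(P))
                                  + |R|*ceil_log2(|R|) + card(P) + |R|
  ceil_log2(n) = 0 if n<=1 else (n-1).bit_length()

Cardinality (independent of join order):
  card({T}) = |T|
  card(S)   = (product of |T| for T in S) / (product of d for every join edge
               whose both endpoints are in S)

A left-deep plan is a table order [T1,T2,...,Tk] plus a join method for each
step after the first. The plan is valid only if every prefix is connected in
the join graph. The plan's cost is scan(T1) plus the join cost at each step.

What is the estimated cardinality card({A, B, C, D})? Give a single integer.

Tables in S: A(40), B(80), C(120), D(40)
Edges inside S: B-A(d=5), A-D(d=5), D-C(d=8)
numerator = 40 * 80 * 120 * 40 = 15360000
denominator = 5 * 5 * 8 = 200
card(S) = 15360000 / 200 = 76800

76800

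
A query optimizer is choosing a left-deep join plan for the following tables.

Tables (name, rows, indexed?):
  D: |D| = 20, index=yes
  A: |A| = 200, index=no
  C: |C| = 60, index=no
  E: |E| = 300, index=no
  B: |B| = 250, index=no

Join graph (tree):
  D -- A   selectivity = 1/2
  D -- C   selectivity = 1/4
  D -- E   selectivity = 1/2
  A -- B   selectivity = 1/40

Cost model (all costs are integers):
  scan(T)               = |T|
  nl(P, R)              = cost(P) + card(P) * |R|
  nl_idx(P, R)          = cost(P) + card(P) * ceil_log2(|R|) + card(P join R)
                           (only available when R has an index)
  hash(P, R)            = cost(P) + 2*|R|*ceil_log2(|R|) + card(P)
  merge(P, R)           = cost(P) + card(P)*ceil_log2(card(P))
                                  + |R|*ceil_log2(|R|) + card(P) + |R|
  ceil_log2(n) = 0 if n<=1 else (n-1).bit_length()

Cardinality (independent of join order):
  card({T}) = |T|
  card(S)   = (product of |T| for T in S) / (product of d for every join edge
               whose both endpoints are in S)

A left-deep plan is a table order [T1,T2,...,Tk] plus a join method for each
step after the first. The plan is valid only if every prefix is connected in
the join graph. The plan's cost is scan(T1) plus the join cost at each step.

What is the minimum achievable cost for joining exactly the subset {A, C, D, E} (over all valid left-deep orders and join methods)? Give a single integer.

Selinger DP over subsets of {A,C,D,E}:
  {D}: scan cost=20, card=20
  {A}: scan cost=200, card=200
  {C}: scan cost=60, card=60
  {E}: scan cost=300, card=300
  {AD}: card=2000; try (D,hash)→600, (A,merge)→1940, (D,merge)→2120, (D,nl_idx)→3200, (A,hash)→3240, (A,nl)→4020 …(+1); best=600 via (D,hash)
  {CD}: card=300; try (D,hash)→320, (C,merge)→560, (D,merge)→600, (D,nl_idx)→660, (C,hash)→760, (C,nl)→1220 …(+1); best=320 via (D,hash)
  {DE}: card=3000; try (D,hash)→800, (E,merge)→3140, (D,merge)→3420, (D,nl_idx)→4800, (E,hash)→5440, (E,nl)→6020 …(+1); best=800 via (D,hash)
  {ACD}: card=30000; try (C,hash)→3320, (A,hash)→3820, (A,merge)→5120, (C,merge)→25020, (A,nl)→60320, (C,nl)→120600; best=3320 via (C,hash)
  {ADE}: card=300000; try (A,hash)→7000, (E,hash)→8000, (E,merge)→27600, (A,merge)→41600, (E,nl)→600600, (A,nl)→600800; best=7000 via (A,hash)
  {CDE}: card=45000; try (C,hash)→4520, (E,hash)→6020, (E,merge)→6320, (C,merge)→40220, (E,nl)→90320, (C,nl)→180800; best=4520 via (C,hash)
  {ACDE}: card=4500000; try (E,hash)→38720, (A,hash)→52720, (C,hash)→307720, (E,merge)→486320, (A,merge)→771320, (C,merge)→6007420 …(+3); best=38720 via (E,hash)

38720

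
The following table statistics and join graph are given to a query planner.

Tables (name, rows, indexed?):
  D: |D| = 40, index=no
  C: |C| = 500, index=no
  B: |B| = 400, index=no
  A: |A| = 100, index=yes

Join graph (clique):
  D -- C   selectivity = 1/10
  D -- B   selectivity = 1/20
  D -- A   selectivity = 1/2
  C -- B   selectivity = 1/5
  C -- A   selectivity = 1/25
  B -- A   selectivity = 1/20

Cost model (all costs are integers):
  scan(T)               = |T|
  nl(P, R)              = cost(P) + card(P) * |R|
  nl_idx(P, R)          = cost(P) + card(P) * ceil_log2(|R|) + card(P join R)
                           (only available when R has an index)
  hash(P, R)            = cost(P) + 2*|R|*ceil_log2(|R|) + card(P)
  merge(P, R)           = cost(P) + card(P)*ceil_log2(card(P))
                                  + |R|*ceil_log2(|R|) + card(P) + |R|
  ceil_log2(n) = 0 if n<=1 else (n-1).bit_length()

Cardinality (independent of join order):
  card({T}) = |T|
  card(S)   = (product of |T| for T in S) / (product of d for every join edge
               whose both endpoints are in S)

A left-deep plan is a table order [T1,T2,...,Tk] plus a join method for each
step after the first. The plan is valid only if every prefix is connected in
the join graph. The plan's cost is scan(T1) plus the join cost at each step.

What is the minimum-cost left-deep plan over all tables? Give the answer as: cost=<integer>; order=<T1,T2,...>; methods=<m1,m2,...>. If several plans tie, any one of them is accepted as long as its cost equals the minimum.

Selinger DP (subsets sized 1..n):
  {D}: scan cost=40, card=40
  {C}: scan cost=500, card=500
  {B}: scan cost=400, card=400
  {A}: scan cost=100, card=100
  {CD}: card=2000; try (D,hash)→1480, (C,merge)→5320, (D,merge)→5780, (C,hash)→9080, (C,nl)→20040, (D,nl)→20500; best=1480 via (D,hash)
  {BD}: card=800; try (D,hash)→1280, (B,merge)→4320, (D,merge)→4680, (B,hash)→7280, (B,nl)→16040, (D,nl)→16400; best=1280 via (D,hash)
  {AD}: card=2000; try (D,hash)→680, (A,merge)→1120, (D,merge)→1180, (A,hash)→1480, (A,nl_idx)→2320, (A,nl)→4040 …(+1); best=680 via (D,hash)
  {BC}: card=40000; try (B,hash)→8200, (C,merge)→9400, (B,merge)→9500, (C,hash)→9800, (C,nl)→200400, (B,nl)→200500; best=8200 via (B,hash)
  {AC}: card=2000; try (A,hash)→2400, (C,merge)→5900, (A,nl_idx)→6000, (A,merge)→6300, (C,hash)→9200, (C,nl)→50100 …(+1); best=2400 via (A,hash)
  {AB}: card=2000; try (A,hash)→2200, (B,merge)→4900, (A,merge)→5200, (A,nl_idx)→5200, (B,hash)→7400, (B,nl)→40100 …(+1); best=2200 via (A,hash)
  {BCD}: card=8000; try (B,hash)→10680, (C,hash)→11080, (C,merge)→15080, (B,merge)→29480, (D,hash)→48680, (C,nl)→401280 …(+3); best=10680 via (B,hash)
  {ACD}: card=4000; try (D,hash)→4880, (A,hash)→4880, (C,hash)→11680, (A,nl_idx)→19480, (A,merge)→26280, (D,merge)→26680 …(+4); best=4880 via (D,hash)
  {ABD}: card=2000; try (A,hash)→3480, (D,hash)→4680, (A,nl_idx)→8880, (B,hash)→9880, (A,merge)→10880, (D,merge)→26480 …(+4); best=3480 via (A,hash)
  {ABC}: card=8000; try (B,hash)→11600, (C,hash)→13200, (B,merge)→30400, (C,merge)→31200, (A,hash)→49600, (A,nl_idx)→296200 …(+4); best=11600 via (B,hash)
  {ABCD}: card=800; try (C,hash)→14480, (B,hash)→16080, (D,hash)→20080, (A,hash)→20080, (C,merge)→32480, (B,merge)→60880 …(+7); best=14480 via (C,hash)

cost=14480; order=B,D,A,C; methods=hash,hash,hash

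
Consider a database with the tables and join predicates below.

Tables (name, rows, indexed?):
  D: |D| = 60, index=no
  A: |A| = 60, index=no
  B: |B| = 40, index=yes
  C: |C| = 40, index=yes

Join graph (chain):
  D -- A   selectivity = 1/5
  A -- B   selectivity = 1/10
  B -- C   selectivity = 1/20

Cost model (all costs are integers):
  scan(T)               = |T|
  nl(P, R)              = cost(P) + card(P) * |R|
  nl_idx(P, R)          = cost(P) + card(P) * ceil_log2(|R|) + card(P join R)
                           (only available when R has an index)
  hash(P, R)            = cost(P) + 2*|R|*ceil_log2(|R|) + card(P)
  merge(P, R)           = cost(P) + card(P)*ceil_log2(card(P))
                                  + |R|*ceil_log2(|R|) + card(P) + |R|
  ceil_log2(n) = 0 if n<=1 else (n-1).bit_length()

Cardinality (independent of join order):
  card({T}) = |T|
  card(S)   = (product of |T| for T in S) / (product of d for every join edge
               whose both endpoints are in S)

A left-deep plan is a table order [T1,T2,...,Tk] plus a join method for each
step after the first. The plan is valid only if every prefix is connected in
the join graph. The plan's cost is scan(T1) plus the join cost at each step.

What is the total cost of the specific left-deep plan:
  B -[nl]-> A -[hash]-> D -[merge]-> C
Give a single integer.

41120

step 1: scan B: cost=40, card=40
step 2: join A via nl
    card(P join A) = 40*60/(10) = 240
    cost = 40 + 40*60 = 2440
step 3: join D via hash
    card(P join D) = 240*60/(5) = 2880
    cost = 2440 + 2*60*6 + 240 = 3400
step 4: join C via merge
    card(P join C) = 2880*40/(20) = 5760
    cost = 3400 + 2880*12 + 40*6 + 2880 + 40 = 41120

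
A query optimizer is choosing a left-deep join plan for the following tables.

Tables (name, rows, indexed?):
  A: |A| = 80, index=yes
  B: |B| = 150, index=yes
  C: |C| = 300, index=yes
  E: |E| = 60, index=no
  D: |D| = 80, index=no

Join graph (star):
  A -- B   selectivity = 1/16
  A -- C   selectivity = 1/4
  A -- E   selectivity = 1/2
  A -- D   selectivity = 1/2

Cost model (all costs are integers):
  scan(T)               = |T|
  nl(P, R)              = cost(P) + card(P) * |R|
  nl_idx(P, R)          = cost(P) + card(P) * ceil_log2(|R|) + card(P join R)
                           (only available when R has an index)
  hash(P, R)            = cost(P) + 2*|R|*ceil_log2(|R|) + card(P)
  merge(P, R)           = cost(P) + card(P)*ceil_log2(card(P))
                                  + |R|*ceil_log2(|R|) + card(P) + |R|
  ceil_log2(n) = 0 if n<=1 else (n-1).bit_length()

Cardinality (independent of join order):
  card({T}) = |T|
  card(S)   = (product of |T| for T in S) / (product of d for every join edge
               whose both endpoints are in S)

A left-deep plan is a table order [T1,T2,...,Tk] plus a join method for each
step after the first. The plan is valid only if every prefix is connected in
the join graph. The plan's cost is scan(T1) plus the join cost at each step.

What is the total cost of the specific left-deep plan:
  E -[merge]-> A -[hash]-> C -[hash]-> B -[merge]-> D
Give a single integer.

37316960

step 1: scan E: cost=60, card=60
step 2: join A via merge
    card(P join A) = 60*80/(2) = 2400
    cost = 60 + 60*6 + 80*7 + 60 + 80 = 1120
step 3: join C via hash
    card(P join C) = 2400*300/(4) = 180000
    cost = 1120 + 2*300*9 + 2400 = 8920
step 4: join B via hash
    card(P join B) = 180000*150/(16) = 1687500
    cost = 8920 + 2*150*8 + 180000 = 191320
step 5: join D via merge
    card(P join D) = 1687500*80/(2) = 67500000
    cost = 191320 + 1687500*21 + 80*7 + 1687500 + 80 = 37316960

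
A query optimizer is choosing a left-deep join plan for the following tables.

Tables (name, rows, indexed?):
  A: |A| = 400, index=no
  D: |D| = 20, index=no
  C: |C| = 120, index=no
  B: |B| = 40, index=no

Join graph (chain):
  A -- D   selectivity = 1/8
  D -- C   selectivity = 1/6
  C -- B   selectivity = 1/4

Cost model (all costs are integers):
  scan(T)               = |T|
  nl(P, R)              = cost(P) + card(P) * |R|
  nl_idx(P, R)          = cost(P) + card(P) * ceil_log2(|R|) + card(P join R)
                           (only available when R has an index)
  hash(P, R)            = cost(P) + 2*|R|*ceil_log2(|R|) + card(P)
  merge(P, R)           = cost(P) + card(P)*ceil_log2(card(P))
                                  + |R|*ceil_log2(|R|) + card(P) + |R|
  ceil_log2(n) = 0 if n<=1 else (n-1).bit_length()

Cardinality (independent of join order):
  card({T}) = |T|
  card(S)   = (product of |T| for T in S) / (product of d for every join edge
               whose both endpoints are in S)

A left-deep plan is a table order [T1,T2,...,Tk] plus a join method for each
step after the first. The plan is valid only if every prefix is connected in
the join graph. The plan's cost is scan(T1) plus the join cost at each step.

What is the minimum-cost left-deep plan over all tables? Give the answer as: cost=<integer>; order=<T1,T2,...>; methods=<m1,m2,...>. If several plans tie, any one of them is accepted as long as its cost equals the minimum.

cost=12520; order=C,D,B,A; methods=hash,hash,hash

Selinger DP (subsets sized 1..n):
  {A}: scan cost=400, card=400
  {D}: scan cost=20, card=20
  {C}: scan cost=120, card=120
  {B}: scan cost=40, card=40
  {AD}: card=1000; try (D,hash)→1000, (A,merge)→4140, (D,merge)→4520, (A,hash)→7240, (A,nl)→8020, (D,nl)→8400; best=1000 via (D,hash)
  {CD}: card=400; try (D,hash)→440, (C,merge)→1100, (D,merge)→1200, (C,hash)→1720, (C,nl)→2420, (D,nl)→2520; best=440 via (D,hash)
  {BC}: card=1200; try (B,hash)→720, (C,merge)→1280, (B,merge)→1360, (C,hash)→1760, (C,nl)→4840, (B,nl)→4920; best=720 via (B,hash)
  {ACD}: card=20000; try (C,hash)→3680, (A,hash)→8040, (A,merge)→8440, (C,merge)→12960, (C,nl)→121000, (A,nl)→160440; best=3680 via (C,hash)
  {BCD}: card=4000; try (B,hash)→1320, (D,hash)→2120, (B,merge)→4720, (D,merge)→15240, (B,nl)→16440, (D,nl)→24720; best=1320 via (B,hash)
  {ABCD}: card=200000; try (A,hash)→12520, (B,hash)→24160, (A,merge)→57320, (B,merge)→323960, (B,nl)→803680, (A,nl)→1601320; best=12520 via (A,hash)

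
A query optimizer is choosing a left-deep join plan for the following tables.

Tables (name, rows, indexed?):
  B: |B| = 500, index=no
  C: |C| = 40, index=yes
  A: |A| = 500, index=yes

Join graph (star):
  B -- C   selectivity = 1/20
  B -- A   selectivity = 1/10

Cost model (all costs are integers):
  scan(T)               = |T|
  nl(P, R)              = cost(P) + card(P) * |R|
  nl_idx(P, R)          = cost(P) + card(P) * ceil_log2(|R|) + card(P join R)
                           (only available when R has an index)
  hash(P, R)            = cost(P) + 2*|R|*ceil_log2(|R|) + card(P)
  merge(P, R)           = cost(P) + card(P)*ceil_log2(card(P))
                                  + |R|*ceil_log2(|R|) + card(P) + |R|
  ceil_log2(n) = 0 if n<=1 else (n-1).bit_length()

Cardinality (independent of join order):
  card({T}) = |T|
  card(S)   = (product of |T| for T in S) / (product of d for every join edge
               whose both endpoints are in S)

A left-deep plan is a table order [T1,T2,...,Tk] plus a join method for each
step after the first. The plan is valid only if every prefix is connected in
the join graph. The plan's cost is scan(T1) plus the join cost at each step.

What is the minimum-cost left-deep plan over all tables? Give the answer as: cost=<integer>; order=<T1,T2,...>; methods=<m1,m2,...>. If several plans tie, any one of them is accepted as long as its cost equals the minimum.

cost=11480; order=B,C,A; methods=hash,hash

Selinger DP (subsets sized 1..n):
  {B}: scan cost=500, card=500
  {C}: scan cost=40, card=40
  {A}: scan cost=500, card=500
  {BC}: card=1000; try (C,hash)→1480, (C,nl_idx)→4500, (B,merge)→5320, (C,merge)→5780, (B,hash)→9080, (B,nl)→20040 …(+1); best=1480 via (C,hash)
  {AB}: card=25000; try (B,hash)→10000, (A,hash)→10000, (B,merge)→10500, (A,merge)→10500, (A,nl_idx)→30000, (B,nl)→250500 …(+1); best=10000 via (B,hash)
  {ABC}: card=50000; try (A,hash)→11480, (A,merge)→17480, (C,hash)→35480, (A,nl_idx)→60480, (C,nl_idx)→210000, (C,merge)→410280 …(+2); best=11480 via (A,hash)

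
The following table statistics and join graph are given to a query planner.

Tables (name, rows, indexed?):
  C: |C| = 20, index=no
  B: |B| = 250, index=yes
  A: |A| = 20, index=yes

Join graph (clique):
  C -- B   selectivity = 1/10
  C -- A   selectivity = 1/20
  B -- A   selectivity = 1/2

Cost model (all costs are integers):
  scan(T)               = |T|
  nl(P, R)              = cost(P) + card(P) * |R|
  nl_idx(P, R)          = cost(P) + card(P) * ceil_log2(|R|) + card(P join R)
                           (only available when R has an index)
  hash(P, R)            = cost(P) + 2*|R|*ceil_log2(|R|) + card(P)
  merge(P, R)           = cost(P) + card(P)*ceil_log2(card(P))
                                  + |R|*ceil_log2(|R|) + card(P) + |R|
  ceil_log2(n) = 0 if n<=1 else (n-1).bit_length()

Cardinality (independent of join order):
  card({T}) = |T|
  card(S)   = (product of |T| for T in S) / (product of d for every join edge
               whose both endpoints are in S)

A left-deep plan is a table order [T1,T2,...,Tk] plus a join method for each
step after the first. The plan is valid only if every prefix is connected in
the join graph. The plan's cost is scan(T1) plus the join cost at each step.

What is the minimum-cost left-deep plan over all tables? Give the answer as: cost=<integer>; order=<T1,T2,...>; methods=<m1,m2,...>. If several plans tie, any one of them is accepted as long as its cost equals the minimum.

Selinger DP (subsets sized 1..n):
  {C}: scan cost=20, card=20
  {B}: scan cost=250, card=250
  {A}: scan cost=20, card=20
  {BC}: card=500; try (B,nl_idx)→680, (C,hash)→700, (B,merge)→2390, (C,merge)→2620, (B,hash)→4040, (B,nl)→5020 …(+1); best=680 via (B,nl_idx)
  {AC}: card=20; try (A,nl_idx)→140, (C,hash)→240, (A,hash)→240, (C,merge)→260, (A,merge)→260, (C,nl)→420 …(+1); best=140 via (A,nl_idx)
  {AB}: card=2500; try (A,hash)→700, (B,merge)→2390, (A,merge)→2620, (B,nl_idx)→2680, (A,nl_idx)→4000, (B,hash)→4040 …(+2); best=700 via (A,hash)
  {ABC}: card=250; try (B,nl_idx)→550, (A,hash)→1380, (B,merge)→2510, (C,hash)→3400, (A,nl_idx)→3430, (B,hash)→4160 …(+5); best=550 via (B,nl_idx)

cost=550; order=C,A,B; methods=nl_idx,nl_idx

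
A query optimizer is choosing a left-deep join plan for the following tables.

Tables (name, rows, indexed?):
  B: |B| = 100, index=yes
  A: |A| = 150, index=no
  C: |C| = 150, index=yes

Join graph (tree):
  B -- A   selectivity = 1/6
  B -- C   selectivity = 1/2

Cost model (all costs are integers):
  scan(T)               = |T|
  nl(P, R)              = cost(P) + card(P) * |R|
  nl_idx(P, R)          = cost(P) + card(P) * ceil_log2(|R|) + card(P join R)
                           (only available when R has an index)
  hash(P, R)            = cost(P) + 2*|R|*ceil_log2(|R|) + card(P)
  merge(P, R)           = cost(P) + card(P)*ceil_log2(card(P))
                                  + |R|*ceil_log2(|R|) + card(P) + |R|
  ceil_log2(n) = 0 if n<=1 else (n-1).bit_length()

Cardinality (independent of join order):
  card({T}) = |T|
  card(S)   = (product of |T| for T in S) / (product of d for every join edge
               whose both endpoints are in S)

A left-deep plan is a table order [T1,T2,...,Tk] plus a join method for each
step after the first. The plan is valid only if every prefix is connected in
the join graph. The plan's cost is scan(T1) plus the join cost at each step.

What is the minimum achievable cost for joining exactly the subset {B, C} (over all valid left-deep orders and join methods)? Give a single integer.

1700

Selinger DP over subsets of {B,C}:
  {B}: scan cost=100, card=100
  {C}: scan cost=150, card=150
  {BC}: card=7500; try (B,hash)→1700, (C,merge)→2250, (B,merge)→2300, (C,hash)→2600, (C,nl_idx)→8400, (B,nl_idx)→8700 …(+2); best=1700 via (B,hash)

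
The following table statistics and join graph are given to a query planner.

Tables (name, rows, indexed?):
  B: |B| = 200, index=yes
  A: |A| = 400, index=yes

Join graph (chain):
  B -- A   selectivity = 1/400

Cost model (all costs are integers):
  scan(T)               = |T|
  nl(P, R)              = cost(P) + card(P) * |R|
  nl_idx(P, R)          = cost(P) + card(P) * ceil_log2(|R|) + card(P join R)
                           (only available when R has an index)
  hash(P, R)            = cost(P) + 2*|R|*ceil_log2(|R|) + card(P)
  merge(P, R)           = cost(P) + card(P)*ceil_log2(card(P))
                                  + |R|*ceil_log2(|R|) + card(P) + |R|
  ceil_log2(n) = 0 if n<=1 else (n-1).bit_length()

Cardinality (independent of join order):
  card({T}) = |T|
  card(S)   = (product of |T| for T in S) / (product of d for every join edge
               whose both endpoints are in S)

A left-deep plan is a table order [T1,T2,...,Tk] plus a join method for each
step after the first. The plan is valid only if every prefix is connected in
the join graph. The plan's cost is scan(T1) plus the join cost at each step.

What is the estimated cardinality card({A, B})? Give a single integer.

Tables in S: A(400), B(200)
Edges inside S: B-A(d=400)
numerator = 400 * 200 = 80000
denominator = 400 = 400
card(S) = 80000 / 400 = 200

200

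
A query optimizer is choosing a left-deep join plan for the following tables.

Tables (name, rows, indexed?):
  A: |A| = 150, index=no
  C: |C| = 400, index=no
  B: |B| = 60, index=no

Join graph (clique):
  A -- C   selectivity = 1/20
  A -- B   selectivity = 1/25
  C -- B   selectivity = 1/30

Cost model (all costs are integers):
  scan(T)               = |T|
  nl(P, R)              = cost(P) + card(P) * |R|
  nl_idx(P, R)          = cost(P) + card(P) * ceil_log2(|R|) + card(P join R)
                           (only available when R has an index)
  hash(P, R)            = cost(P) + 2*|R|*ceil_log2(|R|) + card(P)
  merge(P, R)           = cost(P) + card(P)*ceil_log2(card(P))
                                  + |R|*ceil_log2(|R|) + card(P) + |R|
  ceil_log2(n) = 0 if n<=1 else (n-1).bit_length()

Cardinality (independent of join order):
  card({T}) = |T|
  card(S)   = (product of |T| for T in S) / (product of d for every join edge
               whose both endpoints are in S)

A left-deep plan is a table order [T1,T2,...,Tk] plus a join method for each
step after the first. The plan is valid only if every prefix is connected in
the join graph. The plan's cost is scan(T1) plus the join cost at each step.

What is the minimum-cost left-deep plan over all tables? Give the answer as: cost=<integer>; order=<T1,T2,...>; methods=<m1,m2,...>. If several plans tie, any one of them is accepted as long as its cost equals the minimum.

Selinger DP (subsets sized 1..n):
  {A}: scan cost=150, card=150
  {C}: scan cost=400, card=400
  {B}: scan cost=60, card=60
  {AC}: card=3000; try (A,hash)→3200, (C,merge)→5500, (A,merge)→5750, (C,hash)→7500, (C,nl)→60150, (A,nl)→60400; best=3200 via (A,hash)
  {AB}: card=360; try (B,hash)→1020, (A,merge)→1830, (B,merge)→1920, (A,hash)→2520, (A,nl)→9060, (B,nl)→9150; best=1020 via (B,hash)
  {BC}: card=800; try (B,hash)→1520, (C,merge)→4480, (B,merge)→4820, (C,hash)→7320, (C,nl)→24060, (B,nl)→24400; best=1520 via (B,hash)
  {ABC}: card=240; try (A,hash)→4720, (B,hash)→6920, (C,hash)→8580, (C,merge)→8620, (A,merge)→11670, (B,merge)→42620 …(+3); best=4720 via (A,hash)

cost=4720; order=C,B,A; methods=hash,hash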